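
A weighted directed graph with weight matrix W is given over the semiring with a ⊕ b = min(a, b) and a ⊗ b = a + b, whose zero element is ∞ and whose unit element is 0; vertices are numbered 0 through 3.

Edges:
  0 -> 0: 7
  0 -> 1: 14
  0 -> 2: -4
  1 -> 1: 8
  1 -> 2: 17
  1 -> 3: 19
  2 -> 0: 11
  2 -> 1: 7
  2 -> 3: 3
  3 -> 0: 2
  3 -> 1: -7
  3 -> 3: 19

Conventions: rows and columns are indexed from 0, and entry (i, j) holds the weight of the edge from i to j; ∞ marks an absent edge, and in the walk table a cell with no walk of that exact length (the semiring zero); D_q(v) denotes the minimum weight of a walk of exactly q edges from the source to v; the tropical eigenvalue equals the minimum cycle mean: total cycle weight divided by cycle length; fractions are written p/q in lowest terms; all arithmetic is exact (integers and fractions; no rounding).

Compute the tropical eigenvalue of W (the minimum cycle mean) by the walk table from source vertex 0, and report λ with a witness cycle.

q=0: [0, ∞, ∞, ∞]
q=1: [7, 14, -4, ∞]
q=2: [7, 3, 3, -1]
q=3: [1, -8, 3, 6]
q=4: [8, -1, -3, 6]
Optimal cycle mean attained by: cycle 0->2->3->0, total (-4) + 3 + 2, length 3.
Answer: λ = 1/3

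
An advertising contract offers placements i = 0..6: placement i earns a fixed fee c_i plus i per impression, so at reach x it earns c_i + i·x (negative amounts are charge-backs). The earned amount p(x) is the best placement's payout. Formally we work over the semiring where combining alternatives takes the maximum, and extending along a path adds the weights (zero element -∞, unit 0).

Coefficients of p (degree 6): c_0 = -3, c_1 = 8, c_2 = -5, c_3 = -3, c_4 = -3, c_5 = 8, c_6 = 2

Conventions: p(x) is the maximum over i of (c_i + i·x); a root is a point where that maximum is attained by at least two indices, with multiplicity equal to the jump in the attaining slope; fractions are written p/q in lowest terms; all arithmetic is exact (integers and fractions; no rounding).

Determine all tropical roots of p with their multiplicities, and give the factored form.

hull edge (i=0, c=-3) to (i=1, c=8): slope 11, span 1
hull edge (i=1, c=8) to (i=5, c=8): slope 0, span 4
hull edge (i=5, c=8) to (i=6, c=2): slope -6, span 1
Factored form: p(x) = 2 ⊗ (x ⊕ (-11)) ⊗ (x ⊕ 0) ⊗ (x ⊕ 0) ⊗ (x ⊕ 0) ⊗ (x ⊕ 0) ⊗ (x ⊕ 6)
Answer: roots = -11 (mult 1), 0 (mult 4), 6 (mult 1)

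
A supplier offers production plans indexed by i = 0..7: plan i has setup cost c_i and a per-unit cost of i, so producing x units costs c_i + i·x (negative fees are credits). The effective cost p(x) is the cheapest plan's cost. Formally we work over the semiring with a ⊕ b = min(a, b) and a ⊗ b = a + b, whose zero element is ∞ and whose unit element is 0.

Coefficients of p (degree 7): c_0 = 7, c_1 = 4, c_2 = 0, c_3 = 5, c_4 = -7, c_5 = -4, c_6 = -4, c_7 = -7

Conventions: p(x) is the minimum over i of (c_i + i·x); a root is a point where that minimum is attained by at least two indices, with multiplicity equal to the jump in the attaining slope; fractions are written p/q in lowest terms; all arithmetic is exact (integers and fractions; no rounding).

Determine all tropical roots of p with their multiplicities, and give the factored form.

hull edge (i=0, c=7) to (i=4, c=-7): slope -7/2, span 4
hull edge (i=4, c=-7) to (i=7, c=-7): slope 0, span 3
Factored form: p(x) = -7 ⊗ (x ⊕ 0) ⊗ (x ⊕ 0) ⊗ (x ⊕ 0) ⊗ (x ⊕ 7/2) ⊗ (x ⊕ 7/2) ⊗ (x ⊕ 7/2) ⊗ (x ⊕ 7/2)
Answer: roots = 0 (mult 3), 7/2 (mult 4)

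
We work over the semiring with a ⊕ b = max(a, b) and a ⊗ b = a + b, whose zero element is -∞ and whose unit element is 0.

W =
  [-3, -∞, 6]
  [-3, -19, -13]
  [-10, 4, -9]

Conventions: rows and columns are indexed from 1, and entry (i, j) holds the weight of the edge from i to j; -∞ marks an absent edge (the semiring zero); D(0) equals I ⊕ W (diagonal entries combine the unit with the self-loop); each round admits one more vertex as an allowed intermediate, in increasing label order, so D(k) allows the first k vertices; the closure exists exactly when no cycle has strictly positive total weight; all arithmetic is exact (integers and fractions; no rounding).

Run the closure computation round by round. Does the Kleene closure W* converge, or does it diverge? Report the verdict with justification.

D(0):
  [0, -∞, 6]
  [-3, 0, -13]
  [-10, 4, 0]
D(1):
  [0, -∞, 6]
  [-3, 0, 3]
  [-10, 4, 0]
Detection: at round 2, diagonal entry (3, 3) turns strictly positive.
Key observation: the cycle 3->2->1->3 has total weight 4 + (-3) + 6, which is strictly positive.
Answer: DIVERGES — positive cycle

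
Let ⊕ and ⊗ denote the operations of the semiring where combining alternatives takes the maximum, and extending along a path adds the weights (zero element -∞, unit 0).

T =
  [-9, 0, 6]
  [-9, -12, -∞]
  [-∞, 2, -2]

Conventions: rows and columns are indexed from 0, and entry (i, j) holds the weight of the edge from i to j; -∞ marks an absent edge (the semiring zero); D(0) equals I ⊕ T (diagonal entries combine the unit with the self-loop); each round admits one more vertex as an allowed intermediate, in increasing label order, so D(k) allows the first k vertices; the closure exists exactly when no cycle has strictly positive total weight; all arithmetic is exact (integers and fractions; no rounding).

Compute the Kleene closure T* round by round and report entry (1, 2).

D(0):
  [0, 0, 6]
  [-9, 0, -∞]
  [-∞, 2, 0]
D(1):
  [0, 0, 6]
  [-9, 0, -3]
  [-∞, 2, 0]
D(2):
  [0, 0, 6]
  [-9, 0, -3]
  [-7, 2, 0]
D(3):
  [0, 8, 6]
  [-9, 0, -3]
  [-7, 2, 0]
Answer: T*[1][2] = -3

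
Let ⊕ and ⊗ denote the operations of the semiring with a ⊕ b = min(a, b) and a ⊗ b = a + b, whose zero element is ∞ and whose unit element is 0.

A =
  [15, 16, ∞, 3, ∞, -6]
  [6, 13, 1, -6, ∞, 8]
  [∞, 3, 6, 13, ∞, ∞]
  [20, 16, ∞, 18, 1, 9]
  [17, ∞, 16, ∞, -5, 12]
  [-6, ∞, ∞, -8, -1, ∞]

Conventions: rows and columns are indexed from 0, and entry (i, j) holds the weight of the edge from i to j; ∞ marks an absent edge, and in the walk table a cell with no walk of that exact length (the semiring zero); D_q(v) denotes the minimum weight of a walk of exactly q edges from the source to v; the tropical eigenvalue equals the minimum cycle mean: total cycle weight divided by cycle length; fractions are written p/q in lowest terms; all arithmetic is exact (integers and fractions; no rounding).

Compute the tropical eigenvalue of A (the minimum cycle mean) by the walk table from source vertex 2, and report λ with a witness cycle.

q=0: [∞, ∞, 0, ∞, ∞, ∞]
q=1: [∞, 3, 6, 13, ∞, ∞]
q=2: [9, 9, 4, -3, 14, 11]
q=3: [5, 7, 10, 3, -2, 3]
q=4: [-3, 13, 8, -5, -7, -1]
q=5: [-7, 11, 9, -9, -12, -9]
q=6: [-15, 7, 4, -17, -17, -13]
Optimal cycle mean attained by: cycle 0->5->0, total (-6) + (-6), length 2.
Answer: λ = -6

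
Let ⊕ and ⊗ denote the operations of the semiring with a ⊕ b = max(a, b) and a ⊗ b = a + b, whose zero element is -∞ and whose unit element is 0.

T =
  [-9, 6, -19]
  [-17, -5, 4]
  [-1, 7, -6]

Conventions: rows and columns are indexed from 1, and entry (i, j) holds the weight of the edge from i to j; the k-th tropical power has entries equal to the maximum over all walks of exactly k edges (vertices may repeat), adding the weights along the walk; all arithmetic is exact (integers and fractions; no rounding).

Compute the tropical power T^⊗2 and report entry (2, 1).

T^⊗2:
  [-11, 1, 10]
  [3, 11, -1]
  [-7, 5, 11]
Key observation: the optimum is the walk 2->3->1, with weight 4 + (-1) = 3.
Optimal value attained by: walk 2->3->1.
Answer: (T^⊗2)[2][1] = 3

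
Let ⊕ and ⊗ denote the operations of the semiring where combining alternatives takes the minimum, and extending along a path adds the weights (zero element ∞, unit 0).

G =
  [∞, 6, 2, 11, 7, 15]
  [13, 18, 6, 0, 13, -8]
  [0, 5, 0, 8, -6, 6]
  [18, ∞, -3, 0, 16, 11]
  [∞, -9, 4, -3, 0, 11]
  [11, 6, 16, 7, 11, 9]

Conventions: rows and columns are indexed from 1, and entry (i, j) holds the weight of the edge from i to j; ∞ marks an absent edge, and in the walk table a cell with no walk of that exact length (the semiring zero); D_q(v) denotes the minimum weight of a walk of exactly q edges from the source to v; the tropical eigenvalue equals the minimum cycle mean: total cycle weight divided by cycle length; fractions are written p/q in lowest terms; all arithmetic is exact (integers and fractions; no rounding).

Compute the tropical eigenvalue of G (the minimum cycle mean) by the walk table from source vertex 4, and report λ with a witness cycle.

q=0: [∞, ∞, ∞, 0, ∞, ∞]
q=1: [18, ∞, -3, 0, 16, 11]
q=2: [-3, 2, -3, 0, -9, 3]
q=3: [-3, -18, -5, -12, -9, -6]
q=4: [-5, -18, -15, -18, -11, -26]
q=5: [-15, -20, -21, -19, -21, -26]
q=6: [-21, -30, -22, -24, -27, -28]
Optimal cycle mean attained by: cycle 2->4->3->5->2, total 0 + (-3) + (-6) + (-9), length 4.
Answer: λ = -9/2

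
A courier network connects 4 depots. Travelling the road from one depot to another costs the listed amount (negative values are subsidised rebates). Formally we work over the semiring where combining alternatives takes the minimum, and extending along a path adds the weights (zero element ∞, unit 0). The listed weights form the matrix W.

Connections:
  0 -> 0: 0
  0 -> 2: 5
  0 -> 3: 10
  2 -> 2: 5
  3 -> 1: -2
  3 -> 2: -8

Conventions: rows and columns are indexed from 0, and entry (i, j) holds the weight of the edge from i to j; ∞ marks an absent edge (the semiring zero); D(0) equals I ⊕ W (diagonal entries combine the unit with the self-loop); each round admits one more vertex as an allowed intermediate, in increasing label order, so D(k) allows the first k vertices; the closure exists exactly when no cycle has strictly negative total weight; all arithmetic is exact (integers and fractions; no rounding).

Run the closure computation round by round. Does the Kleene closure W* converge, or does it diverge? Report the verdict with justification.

D(0):
  [0, ∞, 5, 10]
  [∞, 0, ∞, ∞]
  [∞, ∞, 0, ∞]
  [∞, -2, -8, 0]
D(1):
  [0, ∞, 5, 10]
  [∞, 0, ∞, ∞]
  [∞, ∞, 0, ∞]
  [∞, -2, -8, 0]
D(2):
  [0, ∞, 5, 10]
  [∞, 0, ∞, ∞]
  [∞, ∞, 0, ∞]
  [∞, -2, -8, 0]
D(3):
  [0, ∞, 5, 10]
  [∞, 0, ∞, ∞]
  [∞, ∞, 0, ∞]
  [∞, -2, -8, 0]
D(4):
  [0, 8, 2, 10]
  [∞, 0, ∞, ∞]
  [∞, ∞, 0, ∞]
  [∞, -2, -8, 0]
Key observation: every diagonal entry stays at the unit through all rounds, so no improving cycle exists.
Answer: CONVERGES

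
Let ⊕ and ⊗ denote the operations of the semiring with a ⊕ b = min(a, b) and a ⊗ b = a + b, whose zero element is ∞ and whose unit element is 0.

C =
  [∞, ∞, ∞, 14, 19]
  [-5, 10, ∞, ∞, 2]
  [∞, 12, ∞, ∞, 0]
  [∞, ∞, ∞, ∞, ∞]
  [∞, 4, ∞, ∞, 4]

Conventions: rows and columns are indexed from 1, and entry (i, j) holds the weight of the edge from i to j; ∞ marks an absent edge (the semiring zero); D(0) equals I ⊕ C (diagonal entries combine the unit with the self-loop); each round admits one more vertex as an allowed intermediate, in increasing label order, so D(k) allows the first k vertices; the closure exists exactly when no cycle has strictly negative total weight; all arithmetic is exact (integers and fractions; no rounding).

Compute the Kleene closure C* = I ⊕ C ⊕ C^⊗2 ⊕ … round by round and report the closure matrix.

D(0):
  [0, ∞, ∞, 14, 19]
  [-5, 0, ∞, ∞, 2]
  [∞, 12, 0, ∞, 0]
  [∞, ∞, ∞, 0, ∞]
  [∞, 4, ∞, ∞, 0]
D(1):
  [0, ∞, ∞, 14, 19]
  [-5, 0, ∞, 9, 2]
  [∞, 12, 0, ∞, 0]
  [∞, ∞, ∞, 0, ∞]
  [∞, 4, ∞, ∞, 0]
D(2):
  [0, ∞, ∞, 14, 19]
  [-5, 0, ∞, 9, 2]
  [7, 12, 0, 21, 0]
  [∞, ∞, ∞, 0, ∞]
  [-1, 4, ∞, 13, 0]
D(3):
  [0, ∞, ∞, 14, 19]
  [-5, 0, ∞, 9, 2]
  [7, 12, 0, 21, 0]
  [∞, ∞, ∞, 0, ∞]
  [-1, 4, ∞, 13, 0]
D(4):
  [0, ∞, ∞, 14, 19]
  [-5, 0, ∞, 9, 2]
  [7, 12, 0, 21, 0]
  [∞, ∞, ∞, 0, ∞]
  [-1, 4, ∞, 13, 0]
D(5):
  [0, 23, ∞, 14, 19]
  [-5, 0, ∞, 9, 2]
  [-1, 4, 0, 13, 0]
  [∞, ∞, ∞, 0, ∞]
  [-1, 4, ∞, 13, 0]
Answer: C* = [[0, 23, ∞, 14, 19], [-5, 0, ∞, 9, 2], [-1, 4, 0, 13, 0], [∞, ∞, ∞, 0, ∞], [-1, 4, ∞, 13, 0]]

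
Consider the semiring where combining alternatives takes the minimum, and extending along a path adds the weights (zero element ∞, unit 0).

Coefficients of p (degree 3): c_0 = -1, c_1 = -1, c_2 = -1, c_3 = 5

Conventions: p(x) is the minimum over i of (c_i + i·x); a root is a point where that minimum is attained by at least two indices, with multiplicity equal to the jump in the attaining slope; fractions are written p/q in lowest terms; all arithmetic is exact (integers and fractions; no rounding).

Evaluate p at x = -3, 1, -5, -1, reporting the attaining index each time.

p(-3) = min(-1+0·(-3)=-1, -1+1·(-3)=-4, -1+2·(-3)=-7, 5+3·(-3)=-4) = -7 (attained by i=2)
p(1) = min(-1+0·1=-1, -1+1·1=0, -1+2·1=1, 5+3·1=8) = -1 (attained by i=0)
p(-5) = min(-1+0·(-5)=-1, -1+1·(-5)=-6, -1+2·(-5)=-11, 5+3·(-5)=-10) = -11 (attained by i=2)
p(-1) = min(-1+0·(-1)=-1, -1+1·(-1)=-2, -1+2·(-1)=-3, 5+3·(-1)=2) = -3 (attained by i=2)
Answer: p(-3) = -7; p(1) = -1; p(-5) = -11; p(-1) = -3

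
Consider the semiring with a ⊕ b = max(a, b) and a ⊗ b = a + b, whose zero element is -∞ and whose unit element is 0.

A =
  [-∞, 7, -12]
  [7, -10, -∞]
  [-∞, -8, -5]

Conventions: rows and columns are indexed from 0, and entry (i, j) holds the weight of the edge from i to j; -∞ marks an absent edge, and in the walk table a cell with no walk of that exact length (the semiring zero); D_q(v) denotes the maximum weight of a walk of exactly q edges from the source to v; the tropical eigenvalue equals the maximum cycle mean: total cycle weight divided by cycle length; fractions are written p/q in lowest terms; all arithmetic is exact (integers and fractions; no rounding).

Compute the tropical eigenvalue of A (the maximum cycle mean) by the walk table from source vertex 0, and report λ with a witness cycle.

q=0: [0, -∞, -∞]
q=1: [-∞, 7, -12]
q=2: [14, -3, -17]
q=3: [4, 21, 2]
Optimal cycle mean attained by: cycle 0->1->0, total 7 + 7, length 2.
Answer: λ = 7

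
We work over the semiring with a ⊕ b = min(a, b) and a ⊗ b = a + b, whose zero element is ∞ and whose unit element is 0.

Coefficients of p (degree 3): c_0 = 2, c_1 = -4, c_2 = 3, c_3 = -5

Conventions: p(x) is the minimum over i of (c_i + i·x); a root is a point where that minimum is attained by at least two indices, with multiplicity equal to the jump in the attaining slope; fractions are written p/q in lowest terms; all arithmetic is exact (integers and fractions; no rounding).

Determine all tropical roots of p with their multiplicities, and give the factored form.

hull edge (i=0, c=2) to (i=1, c=-4): slope -6, span 1
hull edge (i=1, c=-4) to (i=3, c=-5): slope -1/2, span 2
Factored form: p(x) = -5 ⊗ (x ⊕ 1/2) ⊗ (x ⊕ 1/2) ⊗ (x ⊕ 6)
Answer: roots = 1/2 (mult 2), 6 (mult 1)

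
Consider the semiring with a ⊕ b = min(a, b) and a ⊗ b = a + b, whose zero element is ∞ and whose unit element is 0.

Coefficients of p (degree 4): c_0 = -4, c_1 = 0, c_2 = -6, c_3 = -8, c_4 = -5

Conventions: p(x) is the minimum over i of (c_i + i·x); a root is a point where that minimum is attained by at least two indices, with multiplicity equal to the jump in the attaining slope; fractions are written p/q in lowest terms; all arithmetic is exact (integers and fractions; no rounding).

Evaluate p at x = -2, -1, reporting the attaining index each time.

p(-2) = min(-4+0·(-2)=-4, 0+1·(-2)=-2, -6+2·(-2)=-10, -8+3·(-2)=-14, -5+4·(-2)=-13) = -14 (attained by i=3)
p(-1) = min(-4+0·(-1)=-4, 0+1·(-1)=-1, -6+2·(-1)=-8, -8+3·(-1)=-11, -5+4·(-1)=-9) = -11 (attained by i=3)
Answer: p(-2) = -14; p(-1) = -11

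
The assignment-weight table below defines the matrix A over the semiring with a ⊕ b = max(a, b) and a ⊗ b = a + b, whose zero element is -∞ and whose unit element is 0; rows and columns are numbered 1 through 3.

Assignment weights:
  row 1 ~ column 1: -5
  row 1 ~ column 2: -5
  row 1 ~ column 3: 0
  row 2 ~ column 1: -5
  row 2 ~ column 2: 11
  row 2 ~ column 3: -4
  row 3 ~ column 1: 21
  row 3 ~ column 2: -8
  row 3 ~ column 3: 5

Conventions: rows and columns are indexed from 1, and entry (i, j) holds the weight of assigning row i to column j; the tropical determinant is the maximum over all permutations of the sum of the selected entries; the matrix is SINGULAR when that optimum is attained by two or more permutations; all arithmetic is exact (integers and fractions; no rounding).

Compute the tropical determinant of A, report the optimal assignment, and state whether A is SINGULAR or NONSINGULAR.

σ = (1, 2, 3): (-5) + 11 + 5 = 11
σ = (1, 3, 2): (-5) + (-4) + (-8) = -17
σ = (2, 1, 3): (-5) + (-5) + 5 = -5
σ = (2, 3, 1): (-5) + (-4) + 21 = 12
σ = (3, 1, 2): 0 + (-5) + (-8) = -13
σ = (3, 2, 1): 0 + 11 + 21 = 32
Optimal value attained by: σ = (3, 2, 1).
Answer: det⊕(A) = 32; verdict: NONSINGULAR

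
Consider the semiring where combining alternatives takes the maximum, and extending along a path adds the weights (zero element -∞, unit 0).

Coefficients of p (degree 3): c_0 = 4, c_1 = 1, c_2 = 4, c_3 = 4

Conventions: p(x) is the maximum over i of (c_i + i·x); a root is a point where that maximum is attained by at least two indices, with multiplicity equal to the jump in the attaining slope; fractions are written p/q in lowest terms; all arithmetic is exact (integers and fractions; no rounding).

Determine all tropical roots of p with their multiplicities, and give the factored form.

hull edge (i=0, c=4) to (i=3, c=4): slope 0, span 3
Factored form: p(x) = 4 ⊗ (x ⊕ 0) ⊗ (x ⊕ 0) ⊗ (x ⊕ 0)
Answer: roots = 0 (mult 3)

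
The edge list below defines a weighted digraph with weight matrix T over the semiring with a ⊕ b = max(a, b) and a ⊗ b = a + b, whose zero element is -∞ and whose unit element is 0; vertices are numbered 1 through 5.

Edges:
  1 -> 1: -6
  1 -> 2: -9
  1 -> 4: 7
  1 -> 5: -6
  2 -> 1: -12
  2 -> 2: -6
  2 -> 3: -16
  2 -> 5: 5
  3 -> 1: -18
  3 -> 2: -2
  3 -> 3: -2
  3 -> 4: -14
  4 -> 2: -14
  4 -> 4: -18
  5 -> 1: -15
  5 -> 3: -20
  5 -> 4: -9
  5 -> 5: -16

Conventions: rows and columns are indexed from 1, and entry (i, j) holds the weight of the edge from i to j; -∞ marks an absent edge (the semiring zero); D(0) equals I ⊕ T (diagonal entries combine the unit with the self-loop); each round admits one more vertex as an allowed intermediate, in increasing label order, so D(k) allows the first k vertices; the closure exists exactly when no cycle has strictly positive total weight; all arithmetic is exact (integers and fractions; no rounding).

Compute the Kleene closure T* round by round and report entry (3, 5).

D(0):
  [0, -9, -∞, 7, -6]
  [-12, 0, -16, -∞, 5]
  [-18, -2, 0, -14, -∞]
  [-∞, -14, -∞, 0, -∞]
  [-15, -∞, -20, -9, 0]
D(1):
  [0, -9, -∞, 7, -6]
  [-12, 0, -16, -5, 5]
  [-18, -2, 0, -11, -24]
  [-∞, -14, -∞, 0, -∞]
  [-15, -24, -20, -8, 0]
D(2):
  [0, -9, -25, 7, -4]
  [-12, 0, -16, -5, 5]
  [-14, -2, 0, -7, 3]
  [-26, -14, -30, 0, -9]
  [-15, -24, -20, -8, 0]
D(3):
  [0, -9, -25, 7, -4]
  [-12, 0, -16, -5, 5]
  [-14, -2, 0, -7, 3]
  [-26, -14, -30, 0, -9]
  [-15, -22, -20, -8, 0]
D(4):
  [0, -7, -23, 7, -2]
  [-12, 0, -16, -5, 5]
  [-14, -2, 0, -7, 3]
  [-26, -14, -30, 0, -9]
  [-15, -22, -20, -8, 0]
D(5):
  [0, -7, -22, 7, -2]
  [-10, 0, -15, -3, 5]
  [-12, -2, 0, -5, 3]
  [-24, -14, -29, 0, -9]
  [-15, -22, -20, -8, 0]
Answer: T*[3][5] = 3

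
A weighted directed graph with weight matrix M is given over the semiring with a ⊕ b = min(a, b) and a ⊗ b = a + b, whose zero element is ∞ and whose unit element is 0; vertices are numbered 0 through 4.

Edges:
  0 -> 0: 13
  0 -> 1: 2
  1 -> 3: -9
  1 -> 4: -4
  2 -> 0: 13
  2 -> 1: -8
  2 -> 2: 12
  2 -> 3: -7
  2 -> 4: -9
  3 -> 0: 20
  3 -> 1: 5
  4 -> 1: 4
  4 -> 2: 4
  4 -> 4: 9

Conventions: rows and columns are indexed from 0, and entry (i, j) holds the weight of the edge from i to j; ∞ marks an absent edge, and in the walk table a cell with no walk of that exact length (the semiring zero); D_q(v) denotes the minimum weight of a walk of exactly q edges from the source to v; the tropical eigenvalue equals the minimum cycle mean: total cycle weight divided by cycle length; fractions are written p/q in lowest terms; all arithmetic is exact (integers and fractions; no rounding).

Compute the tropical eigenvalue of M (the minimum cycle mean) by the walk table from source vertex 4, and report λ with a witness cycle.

q=0: [∞, ∞, ∞, ∞, 0]
q=1: [∞, 4, 4, ∞, 9]
q=2: [17, -4, 13, -5, -5]
q=3: [15, -1, -1, -13, -8]
q=4: [7, -9, -4, -10, -10]
q=5: [9, -12, -6, -18, -13]
Optimal cycle mean attained by: cycle 1->4->2->1, total (-4) + 4 + (-8), length 3.
Answer: λ = -8/3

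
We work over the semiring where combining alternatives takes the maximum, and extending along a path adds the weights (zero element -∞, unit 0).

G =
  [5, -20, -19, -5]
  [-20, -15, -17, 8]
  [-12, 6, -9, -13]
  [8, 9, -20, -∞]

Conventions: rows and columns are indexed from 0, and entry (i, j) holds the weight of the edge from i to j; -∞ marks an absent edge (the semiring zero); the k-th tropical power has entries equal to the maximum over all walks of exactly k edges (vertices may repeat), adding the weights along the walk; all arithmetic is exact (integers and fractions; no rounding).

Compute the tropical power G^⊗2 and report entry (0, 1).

G^⊗2:
  [10, 4, -14, 0]
  [16, 17, -12, -7]
  [-5, -3, -11, 14]
  [13, -6, -8, 17]
Key observation: the optimum is the walk 0->3->1, with weight (-5) + 9 = 4.
Optimal value attained by: walk 0->3->1.
Answer: (G^⊗2)[0][1] = 4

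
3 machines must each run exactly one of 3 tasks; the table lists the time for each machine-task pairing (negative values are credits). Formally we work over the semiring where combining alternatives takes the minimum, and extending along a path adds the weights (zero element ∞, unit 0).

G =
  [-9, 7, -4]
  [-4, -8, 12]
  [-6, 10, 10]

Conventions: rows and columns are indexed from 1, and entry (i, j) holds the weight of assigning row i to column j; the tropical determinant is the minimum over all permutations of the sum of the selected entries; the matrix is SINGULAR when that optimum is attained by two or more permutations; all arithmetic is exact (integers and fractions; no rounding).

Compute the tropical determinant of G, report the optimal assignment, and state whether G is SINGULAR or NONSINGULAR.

σ = (1, 2, 3): (-9) + (-8) + 10 = -7
σ = (1, 3, 2): (-9) + 12 + 10 = 13
σ = (2, 1, 3): 7 + (-4) + 10 = 13
σ = (2, 3, 1): 7 + 12 + (-6) = 13
σ = (3, 1, 2): (-4) + (-4) + 10 = 2
σ = (3, 2, 1): (-4) + (-8) + (-6) = -18
Optimal value attained by: σ = (3, 2, 1).
Answer: det⊕(G) = -18; verdict: NONSINGULAR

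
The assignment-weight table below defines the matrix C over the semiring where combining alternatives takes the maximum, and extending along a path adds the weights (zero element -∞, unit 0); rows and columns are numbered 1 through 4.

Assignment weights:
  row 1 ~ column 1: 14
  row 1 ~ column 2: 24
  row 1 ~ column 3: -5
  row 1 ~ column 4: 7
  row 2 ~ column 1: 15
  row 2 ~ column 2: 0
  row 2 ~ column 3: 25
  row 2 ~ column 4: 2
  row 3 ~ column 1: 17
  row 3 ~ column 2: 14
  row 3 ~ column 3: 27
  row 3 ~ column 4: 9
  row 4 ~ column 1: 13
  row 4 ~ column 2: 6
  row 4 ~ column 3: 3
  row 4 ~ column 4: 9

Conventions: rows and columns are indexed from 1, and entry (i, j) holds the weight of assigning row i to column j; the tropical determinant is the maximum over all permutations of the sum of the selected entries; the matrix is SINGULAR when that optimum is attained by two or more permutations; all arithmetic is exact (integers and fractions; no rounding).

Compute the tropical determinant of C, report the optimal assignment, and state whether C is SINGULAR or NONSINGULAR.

σ = (1, 2, 3, 4): 14 + 0 + 27 + 9 = 50
σ = (1, 2, 4, 3): 14 + 0 + 9 + 3 = 26
σ = (1, 3, 2, 4): 14 + 25 + 14 + 9 = 62
σ = (1, 3, 4, 2): 14 + 25 + 9 + 6 = 54
σ = (1, 4, 2, 3): 14 + 2 + 14 + 3 = 33
σ = (1, 4, 3, 2): 14 + 2 + 27 + 6 = 49
σ = (2, 1, 3, 4): 24 + 15 + 27 + 9 = 75
σ = (2, 1, 4, 3): 24 + 15 + 9 + 3 = 51
σ = (2, 3, 1, 4): 24 + 25 + 17 + 9 = 75
σ = (2, 3, 4, 1): 24 + 25 + 9 + 13 = 71
σ = (2, 4, 1, 3): 24 + 2 + 17 + 3 = 46
σ = (2, 4, 3, 1): 24 + 2 + 27 + 13 = 66
σ = (3, 1, 2, 4): (-5) + 15 + 14 + 9 = 33
σ = (3, 1, 4, 2): (-5) + 15 + 9 + 6 = 25
σ = (3, 2, 1, 4): (-5) + 0 + 17 + 9 = 21
σ = (3, 2, 4, 1): (-5) + 0 + 9 + 13 = 17
σ = (3, 4, 1, 2): (-5) + 2 + 17 + 6 = 20
σ = (3, 4, 2, 1): (-5) + 2 + 14 + 13 = 24
σ = (4, 1, 2, 3): 7 + 15 + 14 + 3 = 39
σ = (4, 1, 3, 2): 7 + 15 + 27 + 6 = 55
σ = (4, 2, 1, 3): 7 + 0 + 17 + 3 = 27
σ = (4, 2, 3, 1): 7 + 0 + 27 + 13 = 47
σ = (4, 3, 1, 2): 7 + 25 + 17 + 6 = 55
σ = (4, 3, 2, 1): 7 + 25 + 14 + 13 = 59
Optimal value attained by: σ = (2, 1, 3, 4).
Answer: det⊕(C) = 75; verdict: SINGULAR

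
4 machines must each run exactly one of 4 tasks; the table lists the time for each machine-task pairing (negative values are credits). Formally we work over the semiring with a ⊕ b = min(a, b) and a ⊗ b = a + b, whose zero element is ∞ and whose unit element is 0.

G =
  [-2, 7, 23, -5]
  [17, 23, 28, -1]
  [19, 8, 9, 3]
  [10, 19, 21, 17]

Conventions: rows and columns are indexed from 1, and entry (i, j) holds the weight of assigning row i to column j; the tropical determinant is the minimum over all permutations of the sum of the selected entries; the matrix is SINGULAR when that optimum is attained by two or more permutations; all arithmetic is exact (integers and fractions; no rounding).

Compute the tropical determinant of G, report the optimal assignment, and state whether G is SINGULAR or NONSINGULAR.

σ = (1, 2, 3, 4): (-2) + 23 + 9 + 17 = 47
σ = (1, 2, 4, 3): (-2) + 23 + 3 + 21 = 45
σ = (1, 3, 2, 4): (-2) + 28 + 8 + 17 = 51
σ = (1, 3, 4, 2): (-2) + 28 + 3 + 19 = 48
σ = (1, 4, 2, 3): (-2) + (-1) + 8 + 21 = 26
σ = (1, 4, 3, 2): (-2) + (-1) + 9 + 19 = 25
σ = (2, 1, 3, 4): 7 + 17 + 9 + 17 = 50
σ = (2, 1, 4, 3): 7 + 17 + 3 + 21 = 48
σ = (2, 3, 1, 4): 7 + 28 + 19 + 17 = 71
σ = (2, 3, 4, 1): 7 + 28 + 3 + 10 = 48
σ = (2, 4, 1, 3): 7 + (-1) + 19 + 21 = 46
σ = (2, 4, 3, 1): 7 + (-1) + 9 + 10 = 25
σ = (3, 1, 2, 4): 23 + 17 + 8 + 17 = 65
σ = (3, 1, 4, 2): 23 + 17 + 3 + 19 = 62
σ = (3, 2, 1, 4): 23 + 23 + 19 + 17 = 82
σ = (3, 2, 4, 1): 23 + 23 + 3 + 10 = 59
σ = (3, 4, 1, 2): 23 + (-1) + 19 + 19 = 60
σ = (3, 4, 2, 1): 23 + (-1) + 8 + 10 = 40
σ = (4, 1, 2, 3): (-5) + 17 + 8 + 21 = 41
σ = (4, 1, 3, 2): (-5) + 17 + 9 + 19 = 40
σ = (4, 2, 1, 3): (-5) + 23 + 19 + 21 = 58
σ = (4, 2, 3, 1): (-5) + 23 + 9 + 10 = 37
σ = (4, 3, 1, 2): (-5) + 28 + 19 + 19 = 61
σ = (4, 3, 2, 1): (-5) + 28 + 8 + 10 = 41
Optimal value attained by: σ = (1, 4, 3, 2).
Answer: det⊕(G) = 25; verdict: SINGULAR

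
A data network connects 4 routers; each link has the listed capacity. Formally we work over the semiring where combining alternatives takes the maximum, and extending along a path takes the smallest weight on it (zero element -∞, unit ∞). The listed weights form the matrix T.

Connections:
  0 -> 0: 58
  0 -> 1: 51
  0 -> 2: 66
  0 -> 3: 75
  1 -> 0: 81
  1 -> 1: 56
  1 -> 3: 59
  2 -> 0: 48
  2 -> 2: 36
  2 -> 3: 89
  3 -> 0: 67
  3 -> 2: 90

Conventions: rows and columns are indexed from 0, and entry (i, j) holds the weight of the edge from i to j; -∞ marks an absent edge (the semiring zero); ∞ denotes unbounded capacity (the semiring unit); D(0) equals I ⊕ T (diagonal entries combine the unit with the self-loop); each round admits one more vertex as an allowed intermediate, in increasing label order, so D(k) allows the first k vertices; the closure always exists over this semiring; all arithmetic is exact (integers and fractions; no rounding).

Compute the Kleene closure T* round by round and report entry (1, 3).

D(0):
  [∞, 51, 66, 75]
  [81, ∞, -∞, 59]
  [48, -∞, ∞, 89]
  [67, -∞, 90, ∞]
D(1):
  [∞, 51, 66, 75]
  [81, ∞, 66, 75]
  [48, 48, ∞, 89]
  [67, 51, 90, ∞]
D(2):
  [∞, 51, 66, 75]
  [81, ∞, 66, 75]
  [48, 48, ∞, 89]
  [67, 51, 90, ∞]
D(3):
  [∞, 51, 66, 75]
  [81, ∞, 66, 75]
  [48, 48, ∞, 89]
  [67, 51, 90, ∞]
D(4):
  [∞, 51, 75, 75]
  [81, ∞, 75, 75]
  [67, 51, ∞, 89]
  [67, 51, 90, ∞]
Answer: T*[1][3] = 75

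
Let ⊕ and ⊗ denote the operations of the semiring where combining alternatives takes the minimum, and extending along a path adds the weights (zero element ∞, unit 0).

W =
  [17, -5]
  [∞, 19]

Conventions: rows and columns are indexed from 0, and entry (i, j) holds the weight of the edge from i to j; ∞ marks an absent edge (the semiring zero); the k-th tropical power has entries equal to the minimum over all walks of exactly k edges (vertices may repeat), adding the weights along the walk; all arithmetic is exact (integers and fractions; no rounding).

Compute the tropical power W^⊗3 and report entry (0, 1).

W^⊗2:
  [34, 12]
  [∞, 38]
W^⊗3:
  [51, 29]
  [∞, 57]
Key observation: the optimum is the walk 0->0->0->1, with weight 17 + 17 + (-5) = 29.
Optimal value attained by: walk 0->0->0->1.
Answer: (W^⊗3)[0][1] = 29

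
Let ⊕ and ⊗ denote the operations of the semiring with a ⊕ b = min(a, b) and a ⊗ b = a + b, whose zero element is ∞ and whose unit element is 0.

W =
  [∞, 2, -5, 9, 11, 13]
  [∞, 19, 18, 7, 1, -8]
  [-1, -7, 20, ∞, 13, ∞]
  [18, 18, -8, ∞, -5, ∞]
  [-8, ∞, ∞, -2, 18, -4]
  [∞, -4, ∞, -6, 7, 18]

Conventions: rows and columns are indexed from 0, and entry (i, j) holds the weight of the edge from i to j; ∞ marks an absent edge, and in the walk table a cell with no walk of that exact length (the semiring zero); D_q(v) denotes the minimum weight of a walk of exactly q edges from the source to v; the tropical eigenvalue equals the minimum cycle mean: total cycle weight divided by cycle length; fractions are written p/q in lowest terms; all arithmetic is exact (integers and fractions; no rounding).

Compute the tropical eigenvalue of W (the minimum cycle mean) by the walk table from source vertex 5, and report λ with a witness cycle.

q=0: [∞, ∞, ∞, ∞, ∞, 0]
q=1: [∞, -4, ∞, -6, 7, 18]
q=2: [-1, 12, -14, 3, -11, -12]
q=3: [-19, -21, -6, -18, -5, -15]
q=4: [-13, -19, -26, -21, -23, -29]
q=5: [-31, -33, -29, -35, -26, -27]
q=6: [-34, -36, -43, -33, -40, -41]
Optimal cycle mean attained by: cycle 1->5->3->2->1, total (-8) + (-6) + (-8) + (-7), length 4.
Answer: λ = -29/4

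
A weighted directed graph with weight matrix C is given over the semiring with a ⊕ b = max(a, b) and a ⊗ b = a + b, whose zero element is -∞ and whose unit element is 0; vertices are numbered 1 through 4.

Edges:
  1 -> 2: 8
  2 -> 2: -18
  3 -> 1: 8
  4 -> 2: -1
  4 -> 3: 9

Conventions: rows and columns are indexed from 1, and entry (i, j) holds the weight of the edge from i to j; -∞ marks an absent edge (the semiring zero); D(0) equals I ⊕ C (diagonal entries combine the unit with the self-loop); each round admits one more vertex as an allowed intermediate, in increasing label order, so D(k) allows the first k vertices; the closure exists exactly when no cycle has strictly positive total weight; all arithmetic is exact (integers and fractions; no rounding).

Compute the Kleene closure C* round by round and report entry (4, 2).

D(0):
  [0, 8, -∞, -∞]
  [-∞, 0, -∞, -∞]
  [8, -∞, 0, -∞]
  [-∞, -1, 9, 0]
D(1):
  [0, 8, -∞, -∞]
  [-∞, 0, -∞, -∞]
  [8, 16, 0, -∞]
  [-∞, -1, 9, 0]
D(2):
  [0, 8, -∞, -∞]
  [-∞, 0, -∞, -∞]
  [8, 16, 0, -∞]
  [-∞, -1, 9, 0]
D(3):
  [0, 8, -∞, -∞]
  [-∞, 0, -∞, -∞]
  [8, 16, 0, -∞]
  [17, 25, 9, 0]
D(4):
  [0, 8, -∞, -∞]
  [-∞, 0, -∞, -∞]
  [8, 16, 0, -∞]
  [17, 25, 9, 0]
Answer: C*[4][2] = 25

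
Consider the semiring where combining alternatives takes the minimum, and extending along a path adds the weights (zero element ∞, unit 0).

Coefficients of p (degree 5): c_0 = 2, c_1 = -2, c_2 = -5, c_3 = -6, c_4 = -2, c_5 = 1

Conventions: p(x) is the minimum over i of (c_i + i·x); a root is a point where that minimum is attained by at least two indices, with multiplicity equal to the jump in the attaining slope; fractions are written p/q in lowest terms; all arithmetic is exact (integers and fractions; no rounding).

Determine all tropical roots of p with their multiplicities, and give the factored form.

hull edge (i=0, c=2) to (i=1, c=-2): slope -4, span 1
hull edge (i=1, c=-2) to (i=2, c=-5): slope -3, span 1
hull edge (i=2, c=-5) to (i=3, c=-6): slope -1, span 1
hull edge (i=3, c=-6) to (i=5, c=1): slope 7/2, span 2
Factored form: p(x) = 1 ⊗ (x ⊕ (-7/2)) ⊗ (x ⊕ (-7/2)) ⊗ (x ⊕ 1) ⊗ (x ⊕ 3) ⊗ (x ⊕ 4)
Answer: roots = -7/2 (mult 2), 1 (mult 1), 3 (mult 1), 4 (mult 1)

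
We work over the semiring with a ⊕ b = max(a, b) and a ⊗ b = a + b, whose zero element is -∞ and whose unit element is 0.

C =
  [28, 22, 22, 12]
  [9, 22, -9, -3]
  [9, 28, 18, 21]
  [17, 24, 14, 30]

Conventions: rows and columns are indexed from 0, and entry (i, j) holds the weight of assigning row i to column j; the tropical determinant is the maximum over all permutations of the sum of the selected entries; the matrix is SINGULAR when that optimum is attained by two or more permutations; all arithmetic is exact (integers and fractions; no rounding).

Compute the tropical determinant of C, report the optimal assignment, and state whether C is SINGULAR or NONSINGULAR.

σ = (0, 1, 2, 3): 28 + 22 + 18 + 30 = 98
σ = (0, 1, 3, 2): 28 + 22 + 21 + 14 = 85
σ = (0, 2, 1, 3): 28 + (-9) + 28 + 30 = 77
σ = (0, 2, 3, 1): 28 + (-9) + 21 + 24 = 64
σ = (0, 3, 1, 2): 28 + (-3) + 28 + 14 = 67
σ = (0, 3, 2, 1): 28 + (-3) + 18 + 24 = 67
σ = (1, 0, 2, 3): 22 + 9 + 18 + 30 = 79
σ = (1, 0, 3, 2): 22 + 9 + 21 + 14 = 66
σ = (1, 2, 0, 3): 22 + (-9) + 9 + 30 = 52
σ = (1, 2, 3, 0): 22 + (-9) + 21 + 17 = 51
σ = (1, 3, 0, 2): 22 + (-3) + 9 + 14 = 42
σ = (1, 3, 2, 0): 22 + (-3) + 18 + 17 = 54
σ = (2, 0, 1, 3): 22 + 9 + 28 + 30 = 89
σ = (2, 0, 3, 1): 22 + 9 + 21 + 24 = 76
σ = (2, 1, 0, 3): 22 + 22 + 9 + 30 = 83
σ = (2, 1, 3, 0): 22 + 22 + 21 + 17 = 82
σ = (2, 3, 0, 1): 22 + (-3) + 9 + 24 = 52
σ = (2, 3, 1, 0): 22 + (-3) + 28 + 17 = 64
σ = (3, 0, 1, 2): 12 + 9 + 28 + 14 = 63
σ = (3, 0, 2, 1): 12 + 9 + 18 + 24 = 63
σ = (3, 1, 0, 2): 12 + 22 + 9 + 14 = 57
σ = (3, 1, 2, 0): 12 + 22 + 18 + 17 = 69
σ = (3, 2, 0, 1): 12 + (-9) + 9 + 24 = 36
σ = (3, 2, 1, 0): 12 + (-9) + 28 + 17 = 48
Optimal value attained by: σ = (0, 1, 2, 3).
Answer: det⊕(C) = 98; verdict: NONSINGULAR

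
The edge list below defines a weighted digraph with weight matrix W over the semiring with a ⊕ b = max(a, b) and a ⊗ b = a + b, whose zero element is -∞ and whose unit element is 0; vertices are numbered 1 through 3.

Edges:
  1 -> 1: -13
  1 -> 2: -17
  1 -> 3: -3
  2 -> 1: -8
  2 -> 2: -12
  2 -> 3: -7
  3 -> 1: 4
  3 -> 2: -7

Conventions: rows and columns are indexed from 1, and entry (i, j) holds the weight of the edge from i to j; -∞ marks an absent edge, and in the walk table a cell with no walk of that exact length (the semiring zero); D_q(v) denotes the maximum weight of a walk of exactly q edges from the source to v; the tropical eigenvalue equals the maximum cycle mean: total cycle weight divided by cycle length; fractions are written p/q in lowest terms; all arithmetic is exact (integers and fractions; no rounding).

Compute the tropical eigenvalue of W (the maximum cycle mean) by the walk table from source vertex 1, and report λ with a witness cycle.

q=0: [0, -∞, -∞]
q=1: [-13, -17, -3]
q=2: [1, -10, -16]
q=3: [-12, -16, -2]
Optimal cycle mean attained by: cycle 1->3->1, total (-3) + 4, length 2.
Answer: λ = 1/2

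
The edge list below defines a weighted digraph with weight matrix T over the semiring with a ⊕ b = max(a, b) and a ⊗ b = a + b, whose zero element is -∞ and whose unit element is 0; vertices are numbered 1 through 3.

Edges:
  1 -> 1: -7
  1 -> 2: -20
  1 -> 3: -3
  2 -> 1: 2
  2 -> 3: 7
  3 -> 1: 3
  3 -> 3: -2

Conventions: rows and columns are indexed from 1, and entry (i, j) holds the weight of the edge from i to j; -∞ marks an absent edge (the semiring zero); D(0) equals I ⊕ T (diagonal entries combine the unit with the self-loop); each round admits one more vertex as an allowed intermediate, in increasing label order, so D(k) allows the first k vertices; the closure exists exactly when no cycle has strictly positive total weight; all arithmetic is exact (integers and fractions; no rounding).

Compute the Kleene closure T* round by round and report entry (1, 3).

D(0):
  [0, -20, -3]
  [2, 0, 7]
  [3, -∞, 0]
D(1):
  [0, -20, -3]
  [2, 0, 7]
  [3, -17, 0]
D(2):
  [0, -20, -3]
  [2, 0, 7]
  [3, -17, 0]
D(3):
  [0, -20, -3]
  [10, 0, 7]
  [3, -17, 0]
Answer: T*[1][3] = -3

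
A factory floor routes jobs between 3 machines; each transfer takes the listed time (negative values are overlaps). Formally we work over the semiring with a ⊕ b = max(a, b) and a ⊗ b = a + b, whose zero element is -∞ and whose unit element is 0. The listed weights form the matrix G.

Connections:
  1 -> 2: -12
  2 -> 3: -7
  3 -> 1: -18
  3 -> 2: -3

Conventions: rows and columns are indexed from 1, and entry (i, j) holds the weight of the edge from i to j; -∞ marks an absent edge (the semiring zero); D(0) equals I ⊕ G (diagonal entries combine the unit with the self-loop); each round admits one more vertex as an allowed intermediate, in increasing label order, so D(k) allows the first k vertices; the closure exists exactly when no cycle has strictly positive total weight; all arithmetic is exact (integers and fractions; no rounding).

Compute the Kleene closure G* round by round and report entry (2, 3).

D(0):
  [0, -12, -∞]
  [-∞, 0, -7]
  [-18, -3, 0]
D(1):
  [0, -12, -∞]
  [-∞, 0, -7]
  [-18, -3, 0]
D(2):
  [0, -12, -19]
  [-∞, 0, -7]
  [-18, -3, 0]
D(3):
  [0, -12, -19]
  [-25, 0, -7]
  [-18, -3, 0]
Answer: G*[2][3] = -7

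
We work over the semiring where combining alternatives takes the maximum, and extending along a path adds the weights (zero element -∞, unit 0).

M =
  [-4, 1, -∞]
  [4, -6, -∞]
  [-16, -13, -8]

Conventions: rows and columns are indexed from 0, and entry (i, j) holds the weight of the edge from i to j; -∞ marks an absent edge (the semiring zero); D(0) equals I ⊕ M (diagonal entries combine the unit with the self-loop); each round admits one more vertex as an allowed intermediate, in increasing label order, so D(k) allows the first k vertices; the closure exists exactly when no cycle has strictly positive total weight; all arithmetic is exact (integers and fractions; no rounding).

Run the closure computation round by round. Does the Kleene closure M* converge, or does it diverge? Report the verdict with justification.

D(0):
  [0, 1, -∞]
  [4, 0, -∞]
  [-16, -13, 0]
Detection: at round 1, diagonal entry (1, 1) turns strictly positive.
Key observation: the cycle 1->0->1 has total weight 4 + 1, which is strictly positive.
Answer: DIVERGES — positive cycle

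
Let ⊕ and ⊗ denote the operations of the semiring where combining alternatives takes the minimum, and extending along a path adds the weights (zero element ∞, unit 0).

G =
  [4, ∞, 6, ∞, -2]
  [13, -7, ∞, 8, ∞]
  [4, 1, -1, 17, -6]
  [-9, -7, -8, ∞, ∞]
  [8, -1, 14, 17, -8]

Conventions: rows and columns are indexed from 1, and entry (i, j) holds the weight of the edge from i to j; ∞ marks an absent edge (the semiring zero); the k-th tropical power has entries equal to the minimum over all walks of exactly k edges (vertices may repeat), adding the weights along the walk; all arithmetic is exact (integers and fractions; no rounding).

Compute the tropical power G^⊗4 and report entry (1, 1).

G^⊗2:
  [6, -3, 5, 15, -10]
  [-1, -14, 0, 1, 11]
  [2, -7, -2, 9, -14]
  [-5, -14, -9, 1, -14]
  [0, -9, 6, 7, -16]
G^⊗3:
  [-2, -11, 4, 5, -18]
  [-8, -21, -7, -6, -6]
  [-6, -15, -3, 1, -22]
  [-8, -21, -10, -6, -22]
  [-8, -17, -2, -1, -24]
G^⊗4:
  [-10, -19, -4, -3, -26]
  [-15, -28, -14, -13, -14]
  [-14, -23, -8, -7, -30]
  [-15, -28, -14, -13, -30]
  [-16, -25, -10, -9, -32]
Key observation: the optimum is the walk 1->5->5->5->1, with weight (-2) + (-8) + (-8) + 8 = -10.
Optimal value attained by: walk 1->5->5->5->1.
Answer: (G^⊗4)[1][1] = -10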